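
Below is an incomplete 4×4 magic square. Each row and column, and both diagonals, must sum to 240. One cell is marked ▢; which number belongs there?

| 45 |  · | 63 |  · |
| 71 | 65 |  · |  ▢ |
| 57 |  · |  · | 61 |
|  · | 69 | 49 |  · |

Column 1 must total 240; the given cells sum to 173, so (4,1) = 67.
Using row 4: 67 + 69 + 49 + ? → (4,4) = 240 − 185 = 55.
Main diagonal needs 240; the known cells sum to 165, so (3,3) = 75.
The remaining cell in row 3 is (3,2) = 240 − 193 = 47.
Column 2 needs 240; the known cells sum to 181, so (1,2) = 59.
From column 3, 240 − (63 + 75 + 49) gives (2,3) = 53.
Anti-diagonal needs 240; the known cells sum to 167, so (1,4) = 73.
Row 2 must total 240; the given cells sum to 189, so (2,4) = 51.

51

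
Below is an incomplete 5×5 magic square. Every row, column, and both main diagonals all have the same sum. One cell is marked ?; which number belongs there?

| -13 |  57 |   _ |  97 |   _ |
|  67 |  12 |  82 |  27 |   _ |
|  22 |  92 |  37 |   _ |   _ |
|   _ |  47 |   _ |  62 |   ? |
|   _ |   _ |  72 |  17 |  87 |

Main diagonal is complete and sums to 185; that is the magic constant.
Row 2 needs 185; the known cells sum to 188, so (2,5) = -3.
From column 2, 185 − (57 + 12 + 92 + 47) gives (5,2) = -23.
Column 4: 97 + 27 + 62 + 17 + ? = 185, so (3,4) = -18.
Using row 3: 22 + 92 + 37 + (-18) + ? → (3,5) = 185 − 133 = 52.
From row 5, 185 − (-23 + 72 + 17 + 87) gives (5,1) = 32.
From column 1, 185 − (-13 + 67 + 22 + 32) gives (4,1) = 77.
The remaining cell in anti-diagonal is (1,5) = 185 − 143 = 42.
Row 1: -13 + 57 + 97 + 42 + ? = 185, so (1,3) = 2.
The remaining cell in column 3 is (4,3) = 185 − 193 = -8.
The remaining cell in column 5 is (4,5) = 185 − 178 = 7.

7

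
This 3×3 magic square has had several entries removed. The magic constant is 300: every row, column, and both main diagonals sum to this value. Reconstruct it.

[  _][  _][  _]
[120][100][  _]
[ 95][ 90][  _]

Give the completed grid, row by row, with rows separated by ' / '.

85 110 105 / 120 100 80 / 95 90 115

From row 2, 300 − (120 + 100) gives (2,3) = 80.
From row 3, 300 − (95 + 90) gives (3,3) = 115.
Column 1 needs 300; the known cells sum to 215, so (1,1) = 85.
Using column 2: 100 + 90 + ? → (1,2) = 300 − 190 = 110.
Using column 3: 80 + 115 + ? → (1,3) = 300 − 195 = 105.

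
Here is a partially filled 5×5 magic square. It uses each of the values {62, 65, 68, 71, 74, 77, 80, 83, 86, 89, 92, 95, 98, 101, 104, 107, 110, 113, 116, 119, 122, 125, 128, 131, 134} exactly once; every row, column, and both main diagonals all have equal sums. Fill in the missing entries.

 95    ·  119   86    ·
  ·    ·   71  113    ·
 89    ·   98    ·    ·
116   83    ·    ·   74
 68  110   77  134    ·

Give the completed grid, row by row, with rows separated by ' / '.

The 25 entries sum to 2450, so each line sums to 2450/5 = 490.
The remaining cell in row 5 is (5,5) = 490 − 389 = 101.
The remaining cell in column 1 is (2,1) = 490 − 368 = 122.
From column 3, 490 − (119 + 71 + 98 + 77) gives (4,3) = 125.
Anti-diagonal must total 490; the given cells sum to 362, so (1,5) = 128.
Row 1 must total 490; the given cells sum to 428, so (1,2) = 62.
The remaining cell in row 4 is (4,4) = 490 − 398 = 92.
Column 4: 86 + 113 + 92 + 134 + ? = 490, so (3,4) = 65.
Main diagonal: 95 + 98 + 92 + 101 + ? = 490, so (2,2) = 104.
The remaining cell in row 2 is (2,5) = 490 − 410 = 80.
From column 2, 490 − (62 + 104 + 83 + 110) gives (3,2) = 131.
From column 5, 490 − (128 + 80 + 74 + 101) gives (3,5) = 107.

95 62 119 86 128 / 122 104 71 113 80 / 89 131 98 65 107 / 116 83 125 92 74 / 68 110 77 134 101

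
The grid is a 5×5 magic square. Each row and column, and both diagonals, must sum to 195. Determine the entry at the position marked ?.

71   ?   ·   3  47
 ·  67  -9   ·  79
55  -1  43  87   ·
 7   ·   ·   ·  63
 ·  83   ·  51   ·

15

Row 3: 55 + (-1) + 43 + 87 + ? = 195, so (3,5) = 11.
From column 5, 195 − (47 + 79 + 11 + 63) gives (5,5) = -5.
Using main diagonal: 71 + 67 + 43 + (-5) + ? → (4,4) = 195 − 176 = 19.
Column 4 must total 195; the given cells sum to 160, so (2,4) = 35.
Row 2 must total 195; the given cells sum to 172, so (2,1) = 23.
Column 1: 71 + 23 + 55 + 7 + ? = 195, so (5,1) = 39.
Anti-diagonal: 47 + 35 + 43 + 39 + ? = 195, so (4,2) = 31.
Row 4 must total 195; the given cells sum to 120, so (4,3) = 75.
Row 5 needs 195; the known cells sum to 168, so (5,3) = 27.
From column 2, 195 − (67 + (-1) + 31 + 83) gives (1,2) = 15.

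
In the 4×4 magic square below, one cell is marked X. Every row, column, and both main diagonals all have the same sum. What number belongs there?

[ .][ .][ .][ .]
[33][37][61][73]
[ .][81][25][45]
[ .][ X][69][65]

Row 2 is complete and sums to 204; that is the magic constant.
From row 3, 204 − (81 + 25 + 45) gives (3,1) = 53.
The remaining cell in column 3 is (1,3) = 204 − 155 = 49.
Column 4: 73 + 45 + 65 + ? = 204, so (1,4) = 21.
Main diagonal needs 204; the known cells sum to 127, so (1,1) = 77.
Anti-diagonal needs 204; the known cells sum to 163, so (4,1) = 41.
From row 1, 204 − (77 + 49 + 21) gives (1,2) = 57.
The remaining cell in row 4 is (4,2) = 204 − 175 = 29.

29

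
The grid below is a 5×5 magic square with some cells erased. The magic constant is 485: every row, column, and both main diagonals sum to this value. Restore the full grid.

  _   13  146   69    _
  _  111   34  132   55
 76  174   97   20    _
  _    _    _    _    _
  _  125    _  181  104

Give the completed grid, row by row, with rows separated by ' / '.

Row 2 must total 485; the given cells sum to 332, so (2,1) = 153.
Using row 3: 76 + 174 + 97 + 20 + ? → (3,5) = 485 − 367 = 118.
Column 2 needs 485; the known cells sum to 423, so (4,2) = 62.
Column 4: 69 + 132 + 20 + 181 + ? = 485, so (4,4) = 83.
Main diagonal must total 485; the given cells sum to 395, so (1,1) = 90.
Row 1 needs 485; the known cells sum to 318, so (1,5) = 167.
The remaining cell in column 5 is (4,5) = 485 − 444 = 41.
Anti-diagonal needs 485; the known cells sum to 458, so (5,1) = 27.
Using row 5: 27 + 125 + 181 + 104 + ? → (5,3) = 485 − 437 = 48.
Using column 1: 90 + 153 + 76 + 27 + ? → (4,1) = 485 − 346 = 139.
Using column 3: 146 + 34 + 97 + 48 + ? → (4,3) = 485 − 325 = 160.

90 13 146 69 167 / 153 111 34 132 55 / 76 174 97 20 118 / 139 62 160 83 41 / 27 125 48 181 104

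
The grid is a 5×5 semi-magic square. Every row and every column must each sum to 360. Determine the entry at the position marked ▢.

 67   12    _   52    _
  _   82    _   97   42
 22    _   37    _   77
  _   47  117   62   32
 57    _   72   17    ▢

87

Using row 4: 47 + 117 + 62 + 32 + ? → (4,1) = 360 − 258 = 102.
Column 1 must total 360; the given cells sum to 248, so (2,1) = 112.
From column 4, 360 − (52 + 97 + 62 + 17) gives (3,4) = 132.
Row 2 needs 360; the known cells sum to 333, so (2,3) = 27.
The remaining cell in row 3 is (3,2) = 360 − 268 = 92.
Using column 2: 12 + 82 + 92 + 47 + ? → (5,2) = 360 − 233 = 127.
Column 3 needs 360; the known cells sum to 253, so (1,3) = 107.
Row 1 needs 360; the known cells sum to 238, so (1,5) = 122.
Row 5 must total 360; the given cells sum to 273, so (5,5) = 87.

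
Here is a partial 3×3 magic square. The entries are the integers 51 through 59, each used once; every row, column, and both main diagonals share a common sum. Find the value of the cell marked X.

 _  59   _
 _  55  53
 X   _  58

The entries are 51 through 59, which sum to 495, so each line sums to 495/3 = 165.
Row 2: 55 + 53 + ? = 165, so (2,1) = 57.
From column 2, 165 − (59 + 55) gives (3,2) = 51.
Column 3 needs 165; the known cells sum to 111, so (1,3) = 54.
Main diagonal needs 165; the known cells sum to 113, so (1,1) = 52.
Anti-diagonal must total 165; the given cells sum to 109, so (3,1) = 56.

56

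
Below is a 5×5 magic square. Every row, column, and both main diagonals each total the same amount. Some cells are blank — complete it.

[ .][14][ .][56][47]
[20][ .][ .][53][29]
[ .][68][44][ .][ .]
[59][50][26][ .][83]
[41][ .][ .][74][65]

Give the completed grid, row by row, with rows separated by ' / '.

38 14 80 56 47 / 20 71 62 53 29 / 77 68 44 35 11 / 59 50 26 17 83 / 41 32 23 74 65

Anti-diagonal is already complete: 47 + 53 + 44 + 50 + 41 = 235, so that is the magic constant.
The remaining cell in row 4 is (4,4) = 235 − 218 = 17.
Column 4: 56 + 53 + 17 + 74 + ? = 235, so (3,4) = 35.
Using column 5: 47 + 29 + 83 + 65 + ? → (3,5) = 235 − 224 = 11.
The remaining cell in row 3 is (3,1) = 235 − 158 = 77.
From column 1, 235 − (20 + 77 + 59 + 41) gives (1,1) = 38.
The remaining cell in main diagonal is (2,2) = 235 − 164 = 71.
Using row 1: 38 + 14 + 56 + 47 + ? → (1,3) = 235 − 155 = 80.
The remaining cell in row 2 is (2,3) = 235 − 173 = 62.
Column 2 must total 235; the given cells sum to 203, so (5,2) = 32.
Column 3 needs 235; the known cells sum to 212, so (5,3) = 23.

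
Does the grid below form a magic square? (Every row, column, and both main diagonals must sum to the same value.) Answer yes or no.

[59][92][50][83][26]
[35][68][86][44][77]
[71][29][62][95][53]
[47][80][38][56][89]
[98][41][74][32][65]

Row 1: 59 + 92 + 50 + 83 + 26 = 310.
Row 2: 35 + 68 + 86 + 44 + 77 = 310.
Row 3: 71 + 29 + 62 + 95 + 53 = 310.
Row 4: 47 + 80 + 38 + 56 + 89 = 310.
Row 5: 98 + 41 + 74 + 32 + 65 = 310.
Column 1: 59 + 35 + 71 + 47 + 98 = 310.
Column 2: 92 + 68 + 29 + 80 + 41 = 310.
Column 3: 50 + 86 + 62 + 38 + 74 = 310.
Column 4: 83 + 44 + 95 + 56 + 32 = 310.
Column 5: 26 + 77 + 53 + 89 + 65 = 310.
Main diagonal: 59 + 68 + 62 + 56 + 65 = 310.
Anti-diagonal: 26 + 44 + 62 + 80 + 98 = 310.
All lines sum to 310.

Yes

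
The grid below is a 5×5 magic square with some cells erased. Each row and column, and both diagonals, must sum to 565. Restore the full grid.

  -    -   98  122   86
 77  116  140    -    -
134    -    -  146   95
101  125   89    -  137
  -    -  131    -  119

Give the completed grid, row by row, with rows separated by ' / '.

Row 4: 101 + 125 + 89 + 137 + ? = 565, so (4,4) = 113.
Column 3: 98 + 140 + 89 + 131 + ? = 565, so (3,3) = 107.
From column 5, 565 − (86 + 95 + 137 + 119) gives (2,5) = 128.
Main diagonal needs 565; the known cells sum to 455, so (1,1) = 110.
Row 1 must total 565; the given cells sum to 416, so (1,2) = 149.
Row 2 must total 565; the given cells sum to 461, so (2,4) = 104.
Using row 3: 134 + 107 + 146 + 95 + ? → (3,2) = 565 − 482 = 83.
The remaining cell in column 1 is (5,1) = 565 − 422 = 143.
The remaining cell in column 2 is (5,2) = 565 − 473 = 92.
Column 4: 122 + 104 + 146 + 113 + ? = 565, so (5,4) = 80.

110 149 98 122 86 / 77 116 140 104 128 / 134 83 107 146 95 / 101 125 89 113 137 / 143 92 131 80 119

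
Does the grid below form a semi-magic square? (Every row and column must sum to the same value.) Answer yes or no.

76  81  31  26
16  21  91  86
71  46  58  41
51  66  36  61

No — row 4 sums to 214 but column 3 sums to 216.

Row 1: 76 + 81 + 31 + 26 = 214.
Row 2: 16 + 21 + 91 + 86 = 214.
Row 3: 71 + 46 + 58 + 41 = 216.
Row 4: 51 + 66 + 36 + 61 = 214.
Column 1: 76 + 16 + 71 + 51 = 214.
Column 2: 81 + 21 + 46 + 66 = 214.
Column 3: 31 + 91 + 58 + 36 = 216.
Column 4: 26 + 86 + 41 + 61 = 214.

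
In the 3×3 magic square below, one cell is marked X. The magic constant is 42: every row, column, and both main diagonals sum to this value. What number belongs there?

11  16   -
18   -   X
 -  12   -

Row 1 needs 42; the known cells sum to 27, so (1,3) = 15.
The remaining cell in column 1 is (3,1) = 42 − 29 = 13.
The remaining cell in column 2 is (2,2) = 42 − 28 = 14.
From main diagonal, 42 − (11 + 14) gives (3,3) = 17.
Row 2 must total 42; the given cells sum to 32, so (2,3) = 10.

10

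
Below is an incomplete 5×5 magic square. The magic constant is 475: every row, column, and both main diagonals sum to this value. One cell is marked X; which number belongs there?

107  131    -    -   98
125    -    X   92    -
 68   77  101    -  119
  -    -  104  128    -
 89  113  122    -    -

83

Row 3 must total 475; the given cells sum to 365, so (3,4) = 110.
From column 1, 475 − (107 + 125 + 68 + 89) gives (4,1) = 86.
From anti-diagonal, 475 − (98 + 92 + 101 + 89) gives (4,2) = 95.
The remaining cell in row 4 is (4,5) = 475 − 413 = 62.
Using column 2: 131 + 77 + 95 + 113 + ? → (2,2) = 475 − 416 = 59.
The remaining cell in main diagonal is (5,5) = 475 − 395 = 80.
Using row 5: 89 + 113 + 122 + 80 + ? → (5,4) = 475 − 404 = 71.
From column 4, 475 − (92 + 110 + 128 + 71) gives (1,4) = 74.
Using column 5: 98 + 119 + 62 + 80 + ? → (2,5) = 475 − 359 = 116.
Using row 1: 107 + 131 + 74 + 98 + ? → (1,3) = 475 − 410 = 65.
The remaining cell in row 2 is (2,3) = 475 − 392 = 83.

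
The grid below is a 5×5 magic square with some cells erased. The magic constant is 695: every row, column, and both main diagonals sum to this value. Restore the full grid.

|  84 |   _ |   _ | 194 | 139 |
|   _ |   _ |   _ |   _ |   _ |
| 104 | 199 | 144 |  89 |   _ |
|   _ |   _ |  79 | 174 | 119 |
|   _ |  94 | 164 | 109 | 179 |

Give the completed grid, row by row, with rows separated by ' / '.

The remaining cell in row 3 is (3,5) = 695 − 536 = 159.
From row 5, 695 − (94 + 164 + 109 + 179) gives (5,1) = 149.
Column 4: 194 + 89 + 174 + 109 + ? = 695, so (2,4) = 129.
From column 5, 695 − (139 + 159 + 119 + 179) gives (2,5) = 99.
Main diagonal: 84 + 144 + 174 + 179 + ? = 695, so (2,2) = 114.
The remaining cell in anti-diagonal is (4,2) = 695 − 561 = 134.
Row 4 must total 695; the given cells sum to 506, so (4,1) = 189.
Column 1 must total 695; the given cells sum to 526, so (2,1) = 169.
From column 2, 695 − (114 + 199 + 134 + 94) gives (1,2) = 154.
Row 1 must total 695; the given cells sum to 571, so (1,3) = 124.
Using row 2: 169 + 114 + 129 + 99 + ? → (2,3) = 695 − 511 = 184.

84 154 124 194 139 / 169 114 184 129 99 / 104 199 144 89 159 / 189 134 79 174 119 / 149 94 164 109 179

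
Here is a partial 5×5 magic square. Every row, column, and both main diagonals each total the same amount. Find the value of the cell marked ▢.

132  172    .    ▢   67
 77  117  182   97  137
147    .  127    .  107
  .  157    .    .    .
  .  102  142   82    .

152

Row 2 is complete and sums to 610; that is the magic constant.
Column 2 must total 610; the given cells sum to 548, so (3,2) = 62.
The remaining cell in anti-diagonal is (5,1) = 610 − 448 = 162.
Row 3 needs 610; the known cells sum to 443, so (3,4) = 167.
The remaining cell in row 5 is (5,5) = 610 − 488 = 122.
The remaining cell in column 1 is (4,1) = 610 − 518 = 92.
The remaining cell in column 5 is (4,5) = 610 − 433 = 177.
Main diagonal needs 610; the known cells sum to 498, so (4,4) = 112.
Row 4 must total 610; the given cells sum to 538, so (4,3) = 72.
Column 3 needs 610; the known cells sum to 523, so (1,3) = 87.
Column 4 needs 610; the known cells sum to 458, so (1,4) = 152.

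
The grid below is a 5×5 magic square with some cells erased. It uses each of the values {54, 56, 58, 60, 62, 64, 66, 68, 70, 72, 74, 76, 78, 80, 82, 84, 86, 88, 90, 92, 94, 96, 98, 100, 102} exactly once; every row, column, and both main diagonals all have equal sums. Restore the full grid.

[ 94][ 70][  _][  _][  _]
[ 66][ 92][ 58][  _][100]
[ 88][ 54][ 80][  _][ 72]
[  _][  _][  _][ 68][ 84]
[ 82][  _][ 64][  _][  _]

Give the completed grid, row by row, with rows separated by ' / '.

The 25 entries sum to 1950, so each line sums to 1950/5 = 390.
Row 2: 66 + 92 + 58 + 100 + ? = 390, so (2,4) = 74.
Using row 3: 88 + 54 + 80 + 72 + ? → (3,4) = 390 − 294 = 96.
Column 1 needs 390; the known cells sum to 330, so (4,1) = 60.
From main diagonal, 390 − (94 + 92 + 80 + 68) gives (5,5) = 56.
Using column 5: 100 + 72 + 84 + 56 + ? → (1,5) = 390 − 312 = 78.
Anti-diagonal: 78 + 74 + 80 + 82 + ? = 390, so (4,2) = 76.
Row 4 must total 390; the given cells sum to 288, so (4,3) = 102.
Using column 2: 70 + 92 + 54 + 76 + ? → (5,2) = 390 − 292 = 98.
Column 3: 58 + 80 + 102 + 64 + ? = 390, so (1,3) = 86.
Row 1: 94 + 70 + 86 + 78 + ? = 390, so (1,4) = 62.
Row 5 needs 390; the known cells sum to 300, so (5,4) = 90.

94 70 86 62 78 / 66 92 58 74 100 / 88 54 80 96 72 / 60 76 102 68 84 / 82 98 64 90 56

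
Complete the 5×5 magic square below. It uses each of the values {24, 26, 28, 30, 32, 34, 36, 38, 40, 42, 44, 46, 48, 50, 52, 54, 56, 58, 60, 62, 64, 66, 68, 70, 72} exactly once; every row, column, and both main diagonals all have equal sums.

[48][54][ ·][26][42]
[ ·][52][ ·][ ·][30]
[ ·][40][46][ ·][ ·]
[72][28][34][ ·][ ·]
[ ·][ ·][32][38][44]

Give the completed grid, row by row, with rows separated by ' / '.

48 54 70 26 42 / 36 52 58 64 30 / 24 40 46 62 68 / 72 28 34 50 56 / 60 66 32 38 44

The 25 entries sum to 1200, so each line sums to 1200/5 = 240.
From row 1, 240 − (48 + 54 + 26 + 42) gives (1,3) = 70.
Column 2 must total 240; the given cells sum to 174, so (5,2) = 66.
Using column 3: 70 + 46 + 34 + 32 + ? → (2,3) = 240 − 182 = 58.
Main diagonal needs 240; the known cells sum to 190, so (4,4) = 50.
Row 4 must total 240; the given cells sum to 184, so (4,5) = 56.
Row 5: 66 + 32 + 38 + 44 + ? = 240, so (5,1) = 60.
Column 5 must total 240; the given cells sum to 172, so (3,5) = 68.
From anti-diagonal, 240 − (42 + 46 + 28 + 60) gives (2,4) = 64.
Row 2: 52 + 58 + 64 + 30 + ? = 240, so (2,1) = 36.
From column 1, 240 − (48 + 36 + 72 + 60) gives (3,1) = 24.
The remaining cell in column 4 is (3,4) = 240 − 178 = 62.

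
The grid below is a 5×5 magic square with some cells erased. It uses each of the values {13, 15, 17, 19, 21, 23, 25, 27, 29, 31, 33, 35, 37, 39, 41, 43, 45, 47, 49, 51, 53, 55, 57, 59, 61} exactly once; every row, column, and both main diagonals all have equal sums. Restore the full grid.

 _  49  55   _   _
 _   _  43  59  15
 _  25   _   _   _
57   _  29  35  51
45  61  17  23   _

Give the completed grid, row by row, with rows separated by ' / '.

33 49 55 21 27 / 31 37 43 59 15 / 19 25 41 47 53 / 57 13 29 35 51 / 45 61 17 23 39

The 25 entries sum to 925, so each line sums to 925/5 = 185.
Row 4: 57 + 29 + 35 + 51 + ? = 185, so (4,2) = 13.
Row 5 needs 185; the known cells sum to 146, so (5,5) = 39.
Column 2 needs 185; the known cells sum to 148, so (2,2) = 37.
The remaining cell in column 3 is (3,3) = 185 − 144 = 41.
Using main diagonal: 37 + 41 + 35 + 39 + ? → (1,1) = 185 − 152 = 33.
Using anti-diagonal: 59 + 41 + 13 + 45 + ? → (1,5) = 185 − 158 = 27.
The remaining cell in row 1 is (1,4) = 185 − 164 = 21.
From row 2, 185 − (37 + 43 + 59 + 15) gives (2,1) = 31.
Column 1 must total 185; the given cells sum to 166, so (3,1) = 19.
From column 4, 185 − (21 + 59 + 35 + 23) gives (3,4) = 47.
Column 5: 27 + 15 + 51 + 39 + ? = 185, so (3,5) = 53.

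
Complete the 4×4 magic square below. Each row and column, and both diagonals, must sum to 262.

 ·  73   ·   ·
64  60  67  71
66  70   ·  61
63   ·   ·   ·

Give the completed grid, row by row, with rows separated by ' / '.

Row 3: 66 + 70 + 61 + ? = 262, so (3,3) = 65.
Column 1 must total 262; the given cells sum to 193, so (1,1) = 69.
The remaining cell in column 2 is (4,2) = 262 − 203 = 59.
Main diagonal must total 262; the given cells sum to 194, so (4,4) = 68.
Anti-diagonal must total 262; the given cells sum to 200, so (1,4) = 62.
The remaining cell in row 1 is (1,3) = 262 − 204 = 58.
Using row 4: 63 + 59 + 68 + ? → (4,3) = 262 − 190 = 72.

69 73 58 62 / 64 60 67 71 / 66 70 65 61 / 63 59 72 68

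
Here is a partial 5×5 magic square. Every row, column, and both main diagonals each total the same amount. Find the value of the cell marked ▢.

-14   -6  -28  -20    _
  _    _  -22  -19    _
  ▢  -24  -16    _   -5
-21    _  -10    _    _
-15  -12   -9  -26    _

-27

Column 3 is complete and sums to -85; that is the magic constant.
Row 1 needs -85; the known cells sum to -68, so (1,5) = -17.
Row 5 needs -85; the known cells sum to -62, so (5,5) = -23.
The remaining cell in anti-diagonal is (4,2) = -85 − (-67) = -18.
Column 2: -6 + (-24) + (-18) + (-12) + ? = -85, so (2,2) = -25.
Main diagonal must total -85; the given cells sum to -78, so (4,4) = -7.
Row 4 must total -85; the given cells sum to -56, so (4,5) = -29.
Using column 4: -20 + (-19) + (-7) + (-26) + ? → (3,4) = -85 − (-72) = -13.
Using column 5: -17 + (-5) + (-29) + (-23) + ? → (2,5) = -85 − (-74) = -11.
Row 2 must total -85; the given cells sum to -77, so (2,1) = -8.
Row 3: -24 + (-16) + (-13) + (-5) + ? = -85, so (3,1) = -27.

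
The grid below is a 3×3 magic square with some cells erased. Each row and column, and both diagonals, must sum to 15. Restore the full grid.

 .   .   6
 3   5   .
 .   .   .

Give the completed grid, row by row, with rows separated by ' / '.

Row 2 needs 15; the known cells sum to 8, so (2,3) = 7.
Column 3 needs 15; the known cells sum to 13, so (3,3) = 2.
Main diagonal needs 15; the known cells sum to 7, so (1,1) = 8.
Anti-diagonal needs 15; the known cells sum to 11, so (3,1) = 4.
Row 1 needs 15; the known cells sum to 14, so (1,2) = 1.
Row 3: 4 + 2 + ? = 15, so (3,2) = 9.

8 1 6 / 3 5 7 / 4 9 2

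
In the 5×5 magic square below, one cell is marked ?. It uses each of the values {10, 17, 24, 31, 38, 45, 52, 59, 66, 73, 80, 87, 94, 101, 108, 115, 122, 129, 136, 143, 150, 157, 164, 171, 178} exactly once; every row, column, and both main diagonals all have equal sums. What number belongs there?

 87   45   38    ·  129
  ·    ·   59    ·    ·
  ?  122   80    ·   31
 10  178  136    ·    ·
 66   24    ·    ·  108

164

The 25 entries sum to 2350, so each line sums to 2350/5 = 470.
Row 1 must total 470; the given cells sum to 299, so (1,4) = 171.
The remaining cell in column 2 is (2,2) = 470 − 369 = 101.
Column 3 needs 470; the known cells sum to 313, so (5,3) = 157.
Main diagonal: 87 + 101 + 80 + 108 + ? = 470, so (4,4) = 94.
From anti-diagonal, 470 − (129 + 80 + 178 + 66) gives (2,4) = 17.
Row 4 needs 470; the known cells sum to 418, so (4,5) = 52.
Row 5 needs 470; the known cells sum to 355, so (5,4) = 115.
Using column 4: 171 + 17 + 94 + 115 + ? → (3,4) = 470 − 397 = 73.
The remaining cell in column 5 is (2,5) = 470 − 320 = 150.
Row 2: 101 + 59 + 17 + 150 + ? = 470, so (2,1) = 143.
Row 3 needs 470; the known cells sum to 306, so (3,1) = 164.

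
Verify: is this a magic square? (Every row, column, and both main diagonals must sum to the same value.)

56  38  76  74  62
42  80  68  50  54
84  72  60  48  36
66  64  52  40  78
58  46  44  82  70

Row 1: 56 + 38 + 76 + 74 + 62 = 306.
Row 2: 42 + 80 + 68 + 50 + 54 = 294.
Row 3: 84 + 72 + 60 + 48 + 36 = 300.
Row 4: 66 + 64 + 52 + 40 + 78 = 300.
Row 5: 58 + 46 + 44 + 82 + 70 = 300.
Column 1: 56 + 42 + 84 + 66 + 58 = 306.
Column 2: 38 + 80 + 72 + 64 + 46 = 300.
Column 3: 76 + 68 + 60 + 52 + 44 = 300.
Column 4: 74 + 50 + 48 + 40 + 82 = 294.
Column 5: 62 + 54 + 36 + 78 + 70 = 300.
Main diagonal: 56 + 80 + 60 + 40 + 70 = 306.
Anti-diagonal: 62 + 50 + 60 + 64 + 58 = 294.

No — row 1 sums to 306 but row 4 sums to 300.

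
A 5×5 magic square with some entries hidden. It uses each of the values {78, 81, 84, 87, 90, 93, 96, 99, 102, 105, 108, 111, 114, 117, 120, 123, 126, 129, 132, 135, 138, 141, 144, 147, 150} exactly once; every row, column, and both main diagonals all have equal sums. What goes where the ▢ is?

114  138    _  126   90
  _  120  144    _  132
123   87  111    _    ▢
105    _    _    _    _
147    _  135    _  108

The 25 entries sum to 2850, so each line sums to 2850/5 = 570.
The remaining cell in row 1 is (1,3) = 570 − 468 = 102.
Using column 1: 114 + 123 + 105 + 147 + ? → (2,1) = 570 − 489 = 81.
Using column 3: 102 + 144 + 111 + 135 + ? → (4,3) = 570 − 492 = 78.
From main diagonal, 570 − (114 + 120 + 111 + 108) gives (4,4) = 117.
The remaining cell in row 2 is (2,4) = 570 − 477 = 93.
The remaining cell in anti-diagonal is (4,2) = 570 − 441 = 129.
From row 4, 570 − (105 + 129 + 78 + 117) gives (4,5) = 141.
Column 2 needs 570; the known cells sum to 474, so (5,2) = 96.
Column 5: 90 + 132 + 141 + 108 + ? = 570, so (3,5) = 99.

99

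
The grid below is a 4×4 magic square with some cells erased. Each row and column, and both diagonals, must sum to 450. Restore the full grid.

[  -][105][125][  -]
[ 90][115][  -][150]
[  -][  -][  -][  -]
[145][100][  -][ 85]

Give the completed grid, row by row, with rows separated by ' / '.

Row 2 must total 450; the given cells sum to 355, so (2,3) = 95.
Row 4 needs 450; the known cells sum to 330, so (4,3) = 120.
From column 2, 450 − (105 + 115 + 100) gives (3,2) = 130.
From column 3, 450 − (125 + 95 + 120) gives (3,3) = 110.
Using main diagonal: 115 + 110 + 85 + ? → (1,1) = 450 − 310 = 140.
Anti-diagonal must total 450; the given cells sum to 370, so (1,4) = 80.
Using column 1: 140 + 90 + 145 + ? → (3,1) = 450 − 375 = 75.
The remaining cell in column 4 is (3,4) = 450 − 315 = 135.

140 105 125 80 / 90 115 95 150 / 75 130 110 135 / 145 100 120 85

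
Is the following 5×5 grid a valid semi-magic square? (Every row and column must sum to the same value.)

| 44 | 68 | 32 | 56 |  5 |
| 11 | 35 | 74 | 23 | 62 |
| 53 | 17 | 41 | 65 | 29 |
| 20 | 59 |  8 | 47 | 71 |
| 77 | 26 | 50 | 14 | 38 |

Row 1: 44 + 68 + 32 + 56 + 5 = 205.
Row 2: 11 + 35 + 74 + 23 + 62 = 205.
Row 3: 53 + 17 + 41 + 65 + 29 = 205.
Row 4: 20 + 59 + 8 + 47 + 71 = 205.
Row 5: 77 + 26 + 50 + 14 + 38 = 205.
Column 1: 44 + 11 + 53 + 20 + 77 = 205.
Column 2: 68 + 35 + 17 + 59 + 26 = 205.
Column 3: 32 + 74 + 41 + 8 + 50 = 205.
Column 4: 56 + 23 + 65 + 47 + 14 = 205.
Column 5: 5 + 62 + 29 + 71 + 38 = 205.
All lines sum to 205.

Yes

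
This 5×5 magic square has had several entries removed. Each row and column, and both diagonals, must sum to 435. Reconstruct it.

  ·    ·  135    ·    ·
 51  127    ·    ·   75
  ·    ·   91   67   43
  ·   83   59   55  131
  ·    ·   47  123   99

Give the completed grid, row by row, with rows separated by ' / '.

63 39 135 111 87 / 51 127 103 79 75 / 119 115 91 67 43 / 107 83 59 55 131 / 95 71 47 123 99

Row 4 must total 435; the given cells sum to 328, so (4,1) = 107.
Column 3: 135 + 91 + 59 + 47 + ? = 435, so (2,3) = 103.
The remaining cell in column 5 is (1,5) = 435 − 348 = 87.
Main diagonal needs 435; the known cells sum to 372, so (1,1) = 63.
Row 2 needs 435; the known cells sum to 356, so (2,4) = 79.
Column 4: 79 + 67 + 55 + 123 + ? = 435, so (1,4) = 111.
Anti-diagonal: 87 + 79 + 91 + 83 + ? = 435, so (5,1) = 95.
Row 1 needs 435; the known cells sum to 396, so (1,2) = 39.
Row 5: 95 + 47 + 123 + 99 + ? = 435, so (5,2) = 71.
Column 1 needs 435; the known cells sum to 316, so (3,1) = 119.
Column 2 must total 435; the given cells sum to 320, so (3,2) = 115.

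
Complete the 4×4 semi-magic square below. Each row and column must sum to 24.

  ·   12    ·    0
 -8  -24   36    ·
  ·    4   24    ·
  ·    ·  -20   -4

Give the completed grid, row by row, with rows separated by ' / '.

28 12 -16 0 / -8 -24 36 20 / -12 4 24 8 / 16 32 -20 -4

The remaining cell in row 2 is (2,4) = 24 − 4 = 20.
Column 2 needs 24; the known cells sum to -8, so (4,2) = 32.
Column 3 needs 24; the known cells sum to 40, so (1,3) = -16.
Column 4 must total 24; the given cells sum to 16, so (3,4) = 8.
Row 1 must total 24; the given cells sum to -4, so (1,1) = 28.
Row 3 must total 24; the given cells sum to 36, so (3,1) = -12.
From row 4, 24 − (32 + (-20) + (-4)) gives (4,1) = 16.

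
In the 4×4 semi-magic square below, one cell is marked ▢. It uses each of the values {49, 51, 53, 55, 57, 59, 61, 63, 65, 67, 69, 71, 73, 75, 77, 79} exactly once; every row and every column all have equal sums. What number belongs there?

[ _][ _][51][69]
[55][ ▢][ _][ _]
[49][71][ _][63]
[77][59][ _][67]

65

The 16 entries sum to 1024, so each line sums to 1024/4 = 256.
Row 3: 49 + 71 + 63 + ? = 256, so (3,3) = 73.
Using row 4: 77 + 59 + 67 + ? → (4,3) = 256 − 203 = 53.
Column 1 needs 256; the known cells sum to 181, so (1,1) = 75.
The remaining cell in column 3 is (2,3) = 256 − 177 = 79.
Column 4: 69 + 63 + 67 + ? = 256, so (2,4) = 57.
Row 1: 75 + 51 + 69 + ? = 256, so (1,2) = 61.
Using row 2: 55 + 79 + 57 + ? → (2,2) = 256 − 191 = 65.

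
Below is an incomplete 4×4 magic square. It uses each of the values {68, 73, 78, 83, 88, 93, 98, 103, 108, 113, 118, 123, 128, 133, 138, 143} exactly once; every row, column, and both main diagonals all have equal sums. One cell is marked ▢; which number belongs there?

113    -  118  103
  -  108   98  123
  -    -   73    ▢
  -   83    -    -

68

The 16 entries sum to 1688, so each line sums to 1688/4 = 422.
From row 1, 422 − (113 + 118 + 103) gives (1,2) = 88.
Row 2: 108 + 98 + 123 + ? = 422, so (2,1) = 93.
From column 2, 422 − (88 + 108 + 83) gives (3,2) = 143.
Column 3 must total 422; the given cells sum to 289, so (4,3) = 133.
From main diagonal, 422 − (113 + 108 + 73) gives (4,4) = 128.
From anti-diagonal, 422 − (103 + 98 + 143) gives (4,1) = 78.
The remaining cell in column 1 is (3,1) = 422 − 284 = 138.
Column 4 needs 422; the known cells sum to 354, so (3,4) = 68.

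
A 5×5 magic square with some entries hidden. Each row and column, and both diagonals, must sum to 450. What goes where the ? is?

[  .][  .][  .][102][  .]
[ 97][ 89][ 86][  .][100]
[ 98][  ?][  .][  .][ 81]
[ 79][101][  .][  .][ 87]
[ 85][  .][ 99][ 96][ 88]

95

Row 2 must total 450; the given cells sum to 372, so (2,4) = 78.
From row 5, 450 − (85 + 99 + 96 + 88) gives (5,2) = 82.
Column 1: 97 + 98 + 79 + 85 + ? = 450, so (1,1) = 91.
Using column 5: 100 + 81 + 87 + 88 + ? → (1,5) = 450 − 356 = 94.
Anti-diagonal: 94 + 78 + 101 + 85 + ? = 450, so (3,3) = 92.
The remaining cell in main diagonal is (4,4) = 450 − 360 = 90.
The remaining cell in row 4 is (4,3) = 450 − 357 = 93.
Using column 3: 86 + 92 + 93 + 99 + ? → (1,3) = 450 − 370 = 80.
From column 4, 450 − (102 + 78 + 90 + 96) gives (3,4) = 84.
Row 1 must total 450; the given cells sum to 367, so (1,2) = 83.
Row 3 needs 450; the known cells sum to 355, so (3,2) = 95.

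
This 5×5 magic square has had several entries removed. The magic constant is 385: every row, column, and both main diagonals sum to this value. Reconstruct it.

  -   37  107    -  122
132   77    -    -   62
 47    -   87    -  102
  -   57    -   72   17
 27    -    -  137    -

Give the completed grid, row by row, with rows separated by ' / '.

67 37 107 52 122 / 132 77 22 92 62 / 47 117 87 32 102 / 112 57 127 72 17 / 27 97 42 137 82

Column 5 must total 385; the given cells sum to 303, so (5,5) = 82.
From main diagonal, 385 − (77 + 87 + 72 + 82) gives (1,1) = 67.
From anti-diagonal, 385 − (122 + 87 + 57 + 27) gives (2,4) = 92.
The remaining cell in row 1 is (1,4) = 385 − 333 = 52.
The remaining cell in row 2 is (2,3) = 385 − 363 = 22.
From column 1, 385 − (67 + 132 + 47 + 27) gives (4,1) = 112.
Column 4 must total 385; the given cells sum to 353, so (3,4) = 32.
The remaining cell in row 3 is (3,2) = 385 − 268 = 117.
Row 4: 112 + 57 + 72 + 17 + ? = 385, so (4,3) = 127.
From column 2, 385 − (37 + 77 + 117 + 57) gives (5,2) = 97.
The remaining cell in column 3 is (5,3) = 385 − 343 = 42.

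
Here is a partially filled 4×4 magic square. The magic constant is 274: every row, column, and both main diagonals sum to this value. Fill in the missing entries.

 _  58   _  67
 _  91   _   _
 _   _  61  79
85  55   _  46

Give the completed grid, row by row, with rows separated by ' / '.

Row 4 must total 274; the given cells sum to 186, so (4,3) = 88.
Column 2 needs 274; the known cells sum to 204, so (3,2) = 70.
Column 4: 67 + 79 + 46 + ? = 274, so (2,4) = 82.
Main diagonal: 91 + 61 + 46 + ? = 274, so (1,1) = 76.
Anti-diagonal: 67 + 70 + 85 + ? = 274, so (2,3) = 52.
Row 1 needs 274; the known cells sum to 201, so (1,3) = 73.
The remaining cell in row 2 is (2,1) = 274 − 225 = 49.
Row 3 must total 274; the given cells sum to 210, so (3,1) = 64.

76 58 73 67 / 49 91 52 82 / 64 70 61 79 / 85 55 88 46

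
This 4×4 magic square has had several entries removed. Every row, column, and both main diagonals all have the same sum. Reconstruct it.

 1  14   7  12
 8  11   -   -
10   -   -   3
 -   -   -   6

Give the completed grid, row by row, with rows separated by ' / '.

1 14 7 12 / 8 11 2 13 / 10 5 16 3 / 15 4 9 6

Row 1 is already complete: 1 + 14 + 7 + 12 = 34, so that is the magic constant.
The remaining cell in column 1 is (4,1) = 34 − 19 = 15.
Using column 4: 12 + 3 + 6 + ? → (2,4) = 34 − 21 = 13.
Main diagonal: 1 + 11 + 6 + ? = 34, so (3,3) = 16.
Row 2 needs 34; the known cells sum to 32, so (2,3) = 2.
The remaining cell in row 3 is (3,2) = 34 − 29 = 5.
Column 2 needs 34; the known cells sum to 30, so (4,2) = 4.
Column 3 must total 34; the given cells sum to 25, so (4,3) = 9.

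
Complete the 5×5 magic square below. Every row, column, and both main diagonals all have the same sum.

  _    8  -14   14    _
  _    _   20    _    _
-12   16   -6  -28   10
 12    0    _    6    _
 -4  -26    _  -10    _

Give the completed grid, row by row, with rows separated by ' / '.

-20 8 -14 14 -8 / 4 -18 20 -2 -24 / -12 16 -6 -28 10 / 12 0 -22 6 -16 / -4 -26 2 -10 18

Row 3 is already complete: -12 + 16 + -6 + -28 + 10 = -20, so that is the magic constant.
Column 2: 8 + 16 + 0 + (-26) + ? = -20, so (2,2) = -18.
Using column 4: 14 + (-28) + 6 + (-10) + ? → (2,4) = -20 − (-18) = -2.
Anti-diagonal needs -20; the known cells sum to -12, so (1,5) = -8.
From row 1, -20 − (8 + (-14) + 14 + (-8)) gives (1,1) = -20.
The remaining cell in column 1 is (2,1) = -20 − (-24) = 4.
The remaining cell in main diagonal is (5,5) = -20 − (-38) = 18.
Row 2 needs -20; the known cells sum to 4, so (2,5) = -24.
Row 5 needs -20; the known cells sum to -22, so (5,3) = 2.
Column 3: -14 + 20 + (-6) + 2 + ? = -20, so (4,3) = -22.
Using column 5: -8 + (-24) + 10 + 18 + ? → (4,5) = -20 − (-4) = -16.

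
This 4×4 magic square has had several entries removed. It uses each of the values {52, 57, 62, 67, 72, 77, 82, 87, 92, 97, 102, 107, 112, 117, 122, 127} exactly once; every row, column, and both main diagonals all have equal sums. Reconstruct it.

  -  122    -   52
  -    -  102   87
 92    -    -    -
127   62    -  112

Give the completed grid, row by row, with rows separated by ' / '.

The 16 entries sum to 1432, so each line sums to 1432/4 = 358.
Row 4 needs 358; the known cells sum to 301, so (4,3) = 57.
From column 4, 358 − (52 + 87 + 112) gives (3,4) = 107.
From anti-diagonal, 358 − (52 + 102 + 127) gives (3,2) = 77.
The remaining cell in row 3 is (3,3) = 358 − 276 = 82.
Column 2: 122 + 77 + 62 + ? = 358, so (2,2) = 97.
The remaining cell in column 3 is (1,3) = 358 − 241 = 117.
Using main diagonal: 97 + 82 + 112 + ? → (1,1) = 358 − 291 = 67.
Row 2 must total 358; the given cells sum to 286, so (2,1) = 72.

67 122 117 52 / 72 97 102 87 / 92 77 82 107 / 127 62 57 112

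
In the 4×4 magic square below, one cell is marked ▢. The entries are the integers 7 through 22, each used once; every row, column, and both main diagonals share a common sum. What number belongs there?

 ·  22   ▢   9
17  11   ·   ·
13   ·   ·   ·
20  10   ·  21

19

The entries are 7 through 22, which sum to 232, so each line sums to 232/4 = 58.
Row 4: 20 + 10 + 21 + ? = 58, so (4,3) = 7.
From column 1, 58 − (17 + 13 + 20) gives (1,1) = 8.
From column 2, 58 − (22 + 11 + 10) gives (3,2) = 15.
Using main diagonal: 8 + 11 + 21 + ? → (3,3) = 58 − 40 = 18.
Anti-diagonal: 9 + 15 + 20 + ? = 58, so (2,3) = 14.
Row 1 must total 58; the given cells sum to 39, so (1,3) = 19.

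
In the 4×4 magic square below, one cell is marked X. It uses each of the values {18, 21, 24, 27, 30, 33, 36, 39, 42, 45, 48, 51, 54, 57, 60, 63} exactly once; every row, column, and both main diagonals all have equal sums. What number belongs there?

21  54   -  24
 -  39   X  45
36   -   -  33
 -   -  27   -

The 16 entries sum to 648, so each line sums to 648/4 = 162.
Using row 1: 21 + 54 + 24 + ? → (1,3) = 162 − 99 = 63.
Using column 4: 24 + 45 + 33 + ? → (4,4) = 162 − 102 = 60.
Main diagonal: 21 + 39 + 60 + ? = 162, so (3,3) = 42.
Row 3 must total 162; the given cells sum to 111, so (3,2) = 51.
From column 2, 162 − (54 + 39 + 51) gives (4,2) = 18.
Using column 3: 63 + 42 + 27 + ? → (2,3) = 162 − 132 = 30.

30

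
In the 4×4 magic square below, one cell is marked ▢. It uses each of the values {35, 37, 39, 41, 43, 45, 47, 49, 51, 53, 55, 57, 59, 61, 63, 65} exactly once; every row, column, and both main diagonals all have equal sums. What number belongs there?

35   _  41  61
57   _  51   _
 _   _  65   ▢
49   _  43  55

The 16 entries sum to 800, so each line sums to 800/4 = 200.
From row 1, 200 − (35 + 41 + 61) gives (1,2) = 63.
Using row 4: 49 + 43 + 55 + ? → (4,2) = 200 − 147 = 53.
Column 1 needs 200; the known cells sum to 141, so (3,1) = 59.
Main diagonal: 35 + 65 + 55 + ? = 200, so (2,2) = 45.
Anti-diagonal needs 200; the known cells sum to 161, so (3,2) = 39.
Using row 2: 57 + 45 + 51 + ? → (2,4) = 200 − 153 = 47.
Row 3 must total 200; the given cells sum to 163, so (3,4) = 37.

37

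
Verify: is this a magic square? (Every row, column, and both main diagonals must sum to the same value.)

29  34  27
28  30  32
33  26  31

Row 1: 29 + 34 + 27 = 90.
Row 2: 28 + 30 + 32 = 90.
Row 3: 33 + 26 + 31 = 90.
Column 1: 29 + 28 + 33 = 90.
Column 2: 34 + 30 + 26 = 90.
Column 3: 27 + 32 + 31 = 90.
Main diagonal: 29 + 30 + 31 = 90.
Anti-diagonal: 27 + 30 + 33 = 90.
All lines sum to 90.

Yes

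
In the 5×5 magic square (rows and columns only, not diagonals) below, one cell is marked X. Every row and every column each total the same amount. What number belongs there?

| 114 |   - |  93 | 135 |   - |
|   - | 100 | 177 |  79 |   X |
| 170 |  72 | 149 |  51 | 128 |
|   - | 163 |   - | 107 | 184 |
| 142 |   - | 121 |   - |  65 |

Row 3 is complete and sums to 570; that is the magic constant.
Column 3: 93 + 177 + 149 + 121 + ? = 570, so (4,3) = 30.
The remaining cell in column 4 is (5,4) = 570 − 372 = 198.
Row 4: 163 + 30 + 107 + 184 + ? = 570, so (4,1) = 86.
Row 5 needs 570; the known cells sum to 526, so (5,2) = 44.
Column 1: 114 + 170 + 86 + 142 + ? = 570, so (2,1) = 58.
Using column 2: 100 + 72 + 163 + 44 + ? → (1,2) = 570 − 379 = 191.
Row 1: 114 + 191 + 93 + 135 + ? = 570, so (1,5) = 37.
From row 2, 570 − (58 + 100 + 177 + 79) gives (2,5) = 156.

156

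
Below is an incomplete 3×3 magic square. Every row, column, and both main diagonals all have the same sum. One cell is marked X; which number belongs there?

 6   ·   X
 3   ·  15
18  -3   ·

Column 1 is complete and sums to 27; that is the magic constant.
Row 2 needs 27; the known cells sum to 18, so (2,2) = 9.
Row 3 must total 27; the given cells sum to 15, so (3,3) = 12.
Using column 2: 9 + (-3) + ? → (1,2) = 27 − 6 = 21.
Column 3 must total 27; the given cells sum to 27, so (1,3) = 0.

0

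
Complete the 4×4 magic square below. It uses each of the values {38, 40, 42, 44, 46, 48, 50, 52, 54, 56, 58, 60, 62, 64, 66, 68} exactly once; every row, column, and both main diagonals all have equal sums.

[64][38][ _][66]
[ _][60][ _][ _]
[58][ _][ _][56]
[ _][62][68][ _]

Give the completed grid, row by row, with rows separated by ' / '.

64 38 44 66 / 50 60 54 48 / 58 52 46 56 / 40 62 68 42

The 16 entries sum to 848, so each line sums to 848/4 = 212.
Row 1 must total 212; the given cells sum to 168, so (1,3) = 44.
Using column 2: 38 + 60 + 62 + ? → (3,2) = 212 − 160 = 52.
Using row 3: 58 + 52 + 56 + ? → (3,3) = 212 − 166 = 46.
Using column 3: 44 + 46 + 68 + ? → (2,3) = 212 − 158 = 54.
Using main diagonal: 64 + 60 + 46 + ? → (4,4) = 212 − 170 = 42.
Anti-diagonal must total 212; the given cells sum to 172, so (4,1) = 40.
Column 1: 64 + 58 + 40 + ? = 212, so (2,1) = 50.
Column 4 must total 212; the given cells sum to 164, so (2,4) = 48.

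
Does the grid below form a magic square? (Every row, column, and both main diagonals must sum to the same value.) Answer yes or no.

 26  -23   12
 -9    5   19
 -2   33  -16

Yes

Row 1: 26 + (-23) + 12 = 15.
Row 2: -9 + 5 + 19 = 15.
Row 3: -2 + 33 + (-16) = 15.
Column 1: 26 + (-9) + (-2) = 15.
Column 2: -23 + 5 + 33 = 15.
Column 3: 12 + 19 + (-16) = 15.
Main diagonal: 26 + 5 + (-16) = 15.
Anti-diagonal: 12 + 5 + (-2) = 15.
All lines sum to 15.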